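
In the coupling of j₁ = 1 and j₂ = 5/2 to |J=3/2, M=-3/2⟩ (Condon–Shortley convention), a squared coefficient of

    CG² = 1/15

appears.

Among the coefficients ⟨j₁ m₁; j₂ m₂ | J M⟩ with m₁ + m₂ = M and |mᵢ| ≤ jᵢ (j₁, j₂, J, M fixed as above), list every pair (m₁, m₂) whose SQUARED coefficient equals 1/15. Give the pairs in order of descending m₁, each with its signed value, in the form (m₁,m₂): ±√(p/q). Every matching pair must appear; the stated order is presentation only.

Admissible pairs with m₁+m₂ = M = -3/2: (-1,-1/2), (0,-3/2), (1,-5/2)
  (m₁,m₂)=(1,-5/2): CG² = 2/3, CG = +√(2/3)
  (m₁,m₂)=(0,-3/2): CG² = 4/15, CG = −√(4/15)
  (m₁,m₂)=(-1,-1/2): CG² = 1/15, CG = +√(1/15)   ← matches the target
Pairs with CG² = 1/15: (-1,-1/2): +√(1/15)

(-1,-1/2): +√(1/15)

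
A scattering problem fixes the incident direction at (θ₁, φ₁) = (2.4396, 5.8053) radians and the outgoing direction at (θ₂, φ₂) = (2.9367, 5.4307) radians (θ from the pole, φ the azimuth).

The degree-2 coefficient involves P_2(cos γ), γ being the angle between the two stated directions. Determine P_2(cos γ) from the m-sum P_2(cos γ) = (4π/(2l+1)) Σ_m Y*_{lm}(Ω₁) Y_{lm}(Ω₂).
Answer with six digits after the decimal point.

0.634980

Summing Y*_{l m}(θ₁,φ₁)·Y_{l m}(θ₂,φ₂) over m ∈ [−2, 2]; prefactor 4π/(2·2+1) = 2.513274:
  term(m=-2) = 0.00189 + 0.00175j   from Y*(Ω₁)=0.09293 - 0.13155j, Y(Ω₂)=-0.00214 + 0.01585j
  term(m=-1) = 0.05456 + 0.02145j   from Y*(Ω₁)=-0.33824 + 0.17518j, Y(Ω₂)=-0.10128 - 0.11587j
  term(m=+0) = 0.13977 + 0.00000j   from Y*(Ω₁)=0.23625 + 0.00000j, Y(Ω₂)=0.59161 + 0.00000j
  term(m=+1) = 0.05456 - 0.02145j   from Y*(Ω₁)=0.33824 + 0.17518j, Y(Ω₂)=0.10128 - 0.11587j
  term(m=+2) = 0.00189 - 0.00175j   from Y*(Ω₁)=0.09293 + 0.13155j, Y(Ω₂)=-0.00214 - 0.01585j
Σ over m = 0.25265 + 0.00000j; ×(4π/5) → 0.63498 + 0.00000j. Real part: 0.634980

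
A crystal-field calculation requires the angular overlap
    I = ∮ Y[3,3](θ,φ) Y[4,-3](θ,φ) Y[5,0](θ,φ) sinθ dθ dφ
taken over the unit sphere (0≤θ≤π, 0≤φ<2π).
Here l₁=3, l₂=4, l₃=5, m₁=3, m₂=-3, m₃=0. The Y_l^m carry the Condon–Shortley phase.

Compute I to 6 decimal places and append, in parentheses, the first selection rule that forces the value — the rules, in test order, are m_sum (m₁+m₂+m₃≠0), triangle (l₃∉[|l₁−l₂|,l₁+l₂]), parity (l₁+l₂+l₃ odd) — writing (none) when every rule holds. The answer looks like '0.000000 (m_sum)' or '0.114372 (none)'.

Rules hold: Σm=0, L=12 even, 1≤5≤7.
N = 7·9·11 = 693
Δ = 2!·4!·6!/13! = 1/180180
Racah Σ t=0..2: t=0:+1/576 t=1:−1/144 t=2:+1/576 = -1/288
⇒ 3j(3 4 5; 0 0 0)² = 20/1001, sgn +1
Racah Σ t=0..0: t=0:+1/5760 = 1/5760
⇒ 3j(3 4 5; 3 -3 0)² = 5/572, sgn -1
4πI² = N·(3j₀)²·(3jₘ)² = 225/1859
I = -1·√(0.121033/4π) = -0.09814013
No selection rule forces the value: the integral is nonzero (none).

-0.098140 (none)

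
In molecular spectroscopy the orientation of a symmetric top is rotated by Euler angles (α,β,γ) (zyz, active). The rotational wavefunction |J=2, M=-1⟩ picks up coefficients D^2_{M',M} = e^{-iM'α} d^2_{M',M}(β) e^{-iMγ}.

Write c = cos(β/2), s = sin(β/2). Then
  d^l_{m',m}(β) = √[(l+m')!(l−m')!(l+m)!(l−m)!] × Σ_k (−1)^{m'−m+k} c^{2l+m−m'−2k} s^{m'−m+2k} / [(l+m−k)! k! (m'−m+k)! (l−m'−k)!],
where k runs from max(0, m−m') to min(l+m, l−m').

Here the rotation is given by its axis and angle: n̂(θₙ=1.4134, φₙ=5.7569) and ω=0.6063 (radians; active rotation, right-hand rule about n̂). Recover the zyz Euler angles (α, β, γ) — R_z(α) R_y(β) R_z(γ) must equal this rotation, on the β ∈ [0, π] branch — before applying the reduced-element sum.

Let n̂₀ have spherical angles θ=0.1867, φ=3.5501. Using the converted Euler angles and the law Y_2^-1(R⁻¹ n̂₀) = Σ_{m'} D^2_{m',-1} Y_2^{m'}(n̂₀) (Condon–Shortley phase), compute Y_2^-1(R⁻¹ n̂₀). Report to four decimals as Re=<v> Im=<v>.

Axis–angle → zyz. n̂ = (sinθₙcosφₙ, sinθₙsinφₙ, cosθₙ) = (+0.853991, -0.496115, +0.156747), ω = 0.6063.
R = I cosω + sinω [n̂]ₓ + (1−cosω) n̂n̂ᵀ gives
  R = [+0.951751, -0.164835, -0.258843; +0.013804, +0.865632, -0.500491; +0.306561, +0.472770, +0.826141]
β = atan2(√(R₁₃²+R₂₃²), R₃₃) = 0.598572; α = atan2(R₂₃, R₁₃) mod 2π = 4.235094; γ = atan2(R₃₂, −R₃₁) mod 2π = 2.146072
Need the full column D^2_{m',-1} for m'=−2..2 at α=4.2351, β=0.5986, γ=2.1461.
cos(β/2)=0.955547, sin(β/2)=0.294838
d^2_{-2,-1}: single k=1 term ⇒ +0.514482;  D = -0.190505-0.477911i
d^2_{-1,-1}: k∈[0..1] ⇒ +0.833698 -0.238118 = +0.595580;  D = +0.592724+0.058261i
d^2_{0,-1}: k∈[0..1] ⇒ -0.630109 +0.059990 = -0.570119;  D = +0.310182-0.478354i
d^2_{1,-1}: k∈[0..1] ⇒ +0.238118 -0.007557 = +0.230561;  D = -0.114206-0.200288i
d^2_{2,-1}: single k=0 term ⇒ -0.048981;  D = -0.048940+0.002004i
Y_2^{m'}(θ=0.1867,φ=3.5501) and Σ D·Y over m':
  (-0.1905-0.4779i)·(+0.0091-0.0097i)  (+0.5927+0.0583i)·(-0.1293+0.0560i)  (+0.3102-0.4784i)·(+0.5982+0.0000i)  (-0.1142-0.2003i)·(+0.1293+0.0560i)  (-0.0489+0.0020i)·(+0.0091+0.0097i)
Y_2^-1(R⁻¹ n̂) = +0.095244-0.295754i

Re=0.0952 Im=-0.2958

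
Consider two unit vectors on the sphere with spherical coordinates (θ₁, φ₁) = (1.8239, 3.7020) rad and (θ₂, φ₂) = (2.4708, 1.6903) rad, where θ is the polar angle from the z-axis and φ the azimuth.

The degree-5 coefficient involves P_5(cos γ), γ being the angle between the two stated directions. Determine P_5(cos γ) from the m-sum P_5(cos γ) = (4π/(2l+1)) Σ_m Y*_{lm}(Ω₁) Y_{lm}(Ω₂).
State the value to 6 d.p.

Expand P_5 via completeness: Σ_{m} conj(Y_{5,m}) at Ω₁ times Y_{5,m} at Ω₂ —
  [-5]  conj(Y_{5,-5})(Ω₁) = +0.372220-0.131482i ; Y_{5,-5}(Ω₂) = -0.024233-0.035611i ; Δ = -0.013702-0.010069i
  [-4]  conj(Y_{5,-4})(Ω₁) = +0.200717-0.252916i ; Y_{5,-4}(Ω₂) = -0.152412+0.078963i ; Δ = -0.010621+0.054397i
  [-3]  conj(Y_{5,-3})(Ω₁) = -0.015071+0.135928i ; Y_{5,-3}(Ω₂) = +0.131852+0.351882i ; Δ = -0.049818+0.012619i
  [-2]  conj(Y_{5,-2})(Ω₁) = +0.140466+0.290801i ; Y_{5,-2}(Ω₂) = +0.419047-0.102107i ; Δ = +0.088555+0.107517i
  [-1]  conj(Y_{5,-1})(Ω₁) = -0.053764-0.033738i ; Y_{5,-1}(Ω₂) = -0.007506-0.062515i ; Δ = -0.001706+0.003614i
  [+0]  conj(Y_{5,0})(Ω₁) = -0.317993-0.000000i ; Y_{5,0}(Ω₂) = +0.387710+0.000000i ; Δ = -0.123289-0.000000i
  [+1]  conj(Y_{5,1})(Ω₁) = +0.053764-0.033738i ; Y_{5,1}(Ω₂) = +0.007506-0.062515i ; Δ = -0.001706-0.003614i
  [+2]  conj(Y_{5,2})(Ω₁) = +0.140466-0.290801i ; Y_{5,2}(Ω₂) = +0.419047+0.102107i ; Δ = +0.088555-0.107517i
  [+3]  conj(Y_{5,3})(Ω₁) = +0.015071+0.135928i ; Y_{5,3}(Ω₂) = -0.131852+0.351882i ; Δ = -0.049818-0.012619i
  [+4]  conj(Y_{5,4})(Ω₁) = +0.200717+0.252916i ; Y_{5,4}(Ω₂) = -0.152412-0.078963i ; Δ = -0.010621-0.054397i
  [+5]  conj(Y_{5,5})(Ω₁) = -0.372220-0.131482i ; Y_{5,5}(Ω₂) = +0.024233-0.035611i ; Δ = -0.013702+0.010069i
Σ over m = -0.097872-0.000000i; ×(4π/11) → -0.111809-0.000000i. Real part: -0.111809

-0.111809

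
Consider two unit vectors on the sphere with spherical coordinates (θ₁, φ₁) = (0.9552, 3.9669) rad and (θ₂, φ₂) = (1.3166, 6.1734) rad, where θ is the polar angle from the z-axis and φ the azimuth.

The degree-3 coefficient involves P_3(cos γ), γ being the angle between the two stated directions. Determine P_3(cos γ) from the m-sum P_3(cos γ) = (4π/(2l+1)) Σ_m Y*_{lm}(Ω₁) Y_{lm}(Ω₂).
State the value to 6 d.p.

0.400944

Expand P_3 via completeness: Σ_{m} conj(Y_{3,m}) at Ω₁ times Y_{3,m} at Ω₂ —
  m=-3: Y*=(0.178577, -0.140224)  Y=(0.357949, 0.122349)  product (0.081078, -0.028344)
  m=-2: Y*=(-0.031364, 0.392110)  Y=(0.234965, 0.052437)  product (-0.027930, 0.090487)
  m=-1: Y*=(-0.119419, -0.129352)  Y=(-0.212608, -0.023435)  product (0.022358, 0.030300)
  m=+0: Y*=(-0.287200, -0.000000)  Y=(-0.251854, 0.000000)  product (0.072333, 0.000000)
  m=+1: Y*=(0.119419, -0.129352)  Y=(0.212608, -0.023435)  product (0.022358, -0.030300)
  m=+2: Y*=(-0.031364, -0.392110)  Y=(0.234965, -0.052437)  product (-0.027930, -0.090487)
  m=+3: Y*=(-0.178577, -0.140224)  Y=(-0.357949, 0.122349)  product (0.081078, 0.028344)
Accumulated sum (0.223343, 0.000000); after 4π/(2l+1) scaling, (0.400944, 0.000000) ⇒ P_3 = 0.400944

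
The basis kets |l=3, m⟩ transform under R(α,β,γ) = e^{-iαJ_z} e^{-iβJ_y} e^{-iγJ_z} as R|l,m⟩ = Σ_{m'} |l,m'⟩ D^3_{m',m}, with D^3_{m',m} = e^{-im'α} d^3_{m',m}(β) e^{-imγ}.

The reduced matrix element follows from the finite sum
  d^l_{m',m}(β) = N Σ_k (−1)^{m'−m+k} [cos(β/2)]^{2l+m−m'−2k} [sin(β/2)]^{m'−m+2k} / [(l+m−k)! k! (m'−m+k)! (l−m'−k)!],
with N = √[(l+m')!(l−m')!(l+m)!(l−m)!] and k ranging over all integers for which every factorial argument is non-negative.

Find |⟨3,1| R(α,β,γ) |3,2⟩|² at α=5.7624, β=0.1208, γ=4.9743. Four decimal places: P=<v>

Split into d^3_{1,2}(β=0.1208) × two z-phases.
c=cos(0.120800/2)=0.998176, s=sin(0.120800/2)=0.060363; N=√[24·2·120·1]=75.894664
k: max(0,(2)−(1))=1 … min(3+(2),3−(1))=2
  k=1: (−1)^0·75.8947/(24)·0.9982^5·0.0604^1 = +0.189151
  k=2: (−1)^1·75.8947/(12)·0.9982^3·0.0604^3 = -0.001383
d^3_{1,2}(0.1208) = +0.189151 -0.001383 = +0.187768
|D^3_{1,2}|² = |d^3_{1,2}(β)|² = (+0.187768)² = 0.035257 (the z-rotation phases have unit modulus)

P=0.0353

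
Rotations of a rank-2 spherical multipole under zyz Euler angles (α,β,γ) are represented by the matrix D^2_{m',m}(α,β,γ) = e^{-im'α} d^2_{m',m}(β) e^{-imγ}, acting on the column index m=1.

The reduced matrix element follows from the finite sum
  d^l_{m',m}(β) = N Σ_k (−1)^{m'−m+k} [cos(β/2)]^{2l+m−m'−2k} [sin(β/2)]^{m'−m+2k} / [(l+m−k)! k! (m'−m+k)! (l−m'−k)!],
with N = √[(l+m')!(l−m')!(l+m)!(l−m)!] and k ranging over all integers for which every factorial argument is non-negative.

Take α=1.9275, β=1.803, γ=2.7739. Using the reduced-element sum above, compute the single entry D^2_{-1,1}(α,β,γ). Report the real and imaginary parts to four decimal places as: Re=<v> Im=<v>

Split into d^2_{-1,1}(β=1.8030) × two z-phases.
Half-angle: c=0.620434, s=0.784258. N=√(1·6·6·1)=6.000000
Admissible k: 2..3 (factorial args all ≥0)
  k=2: (−1)^0·6.0000/(2)·0.6204^2·0.7843^2 = +0.710283
  k=3: (−1)^1·6.0000/(6)·0.6204^0·0.7843^4 = -0.378300
d^2_{-1,1}(1.8030) = +0.710283 -0.378300 = +0.331982
Attach z-rotation phases: D = e^{-i(-1)(1.9275)}·(+0.331982)·e^{-i(1)(2.7739)} = +0.219999-0.248621i

Re=0.2200 Im=-0.2486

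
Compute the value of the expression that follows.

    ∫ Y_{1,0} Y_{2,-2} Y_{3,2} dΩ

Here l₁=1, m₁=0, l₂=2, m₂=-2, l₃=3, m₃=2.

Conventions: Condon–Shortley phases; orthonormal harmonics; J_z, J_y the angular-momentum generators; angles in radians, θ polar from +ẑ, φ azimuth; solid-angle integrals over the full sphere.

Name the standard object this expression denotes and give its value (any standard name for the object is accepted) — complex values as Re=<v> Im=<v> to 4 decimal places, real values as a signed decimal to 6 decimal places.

This is a Gaunt coefficient — the integral of a triple product of spherical harmonics over the sphere.
Checks pass: Σm=0; 6 even; l₃=3∈[1,3].
(2·1+1)(2·2+1)(2·3+1) = 105
Δ: 0! 2! 4! / 7! → 1/105
sum: t=0:+1/4 = 1/4
3j²(1 2 3; 0 0 0) = Δ·Π!·Σ² = 3/35  (sign -1)
sum: t=0:+1/24 = 1/24
3j²(1 2 3; 0 -2 2) = Δ·Π!·Σ² = 1/21  (sign -1)
combine: 4πI² = 105·3/35·1/21 = 3/7
take √, sign +1: I = 0.18467439

Gaunt coefficient, +0.184674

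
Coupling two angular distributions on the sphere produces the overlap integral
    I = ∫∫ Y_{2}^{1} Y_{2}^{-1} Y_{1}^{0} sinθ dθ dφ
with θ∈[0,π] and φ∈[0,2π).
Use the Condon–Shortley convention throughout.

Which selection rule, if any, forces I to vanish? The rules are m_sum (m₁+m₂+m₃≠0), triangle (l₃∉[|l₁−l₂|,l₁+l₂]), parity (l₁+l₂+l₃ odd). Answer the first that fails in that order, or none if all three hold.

parity

azimuthal sum: 1 − 1 + 0 = 0  ✓
0 ≤ 1 ≤ 4 (triangle on l)  ✓
L = 2 + 2 + 1 = 5 (odd)  ✗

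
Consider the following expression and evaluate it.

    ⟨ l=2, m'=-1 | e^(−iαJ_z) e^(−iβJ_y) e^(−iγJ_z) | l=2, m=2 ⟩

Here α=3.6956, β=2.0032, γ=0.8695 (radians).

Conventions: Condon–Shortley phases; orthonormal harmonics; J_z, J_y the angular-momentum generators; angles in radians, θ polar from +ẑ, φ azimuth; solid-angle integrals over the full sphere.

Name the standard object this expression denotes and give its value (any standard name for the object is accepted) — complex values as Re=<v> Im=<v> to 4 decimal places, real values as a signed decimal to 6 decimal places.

Wigner D-matrix element, Re=-0.2424 Im=0.5969

This is a Wigner D-matrix element — the rotation-matrix element ⟨l m'| R(α,β,γ) |l m⟩ in the angular-momentum basis.
First d^2_{-1,2}(β=2.0032), then the phase factors e^{-i(-1)α} and e^{-i(2)γ}:
With c≡cos(β/2)=0.538955 and s≡sin(β/2)=0.842334, N=[1·6·24·1]^{1/2}=12.000000
Admissible k: 3..3 (factorial args all ≥0)
  k=3: (−1)^0·12.0000/(6)·0.5390^1·0.8423^3 = +0.644223
d^2_{-1,2}(2.0032) = +0.644223
D = (-0.850423-0.526099i)·(+0.644223)·(-0.167412-0.985887i) = -0.242424+0.596870i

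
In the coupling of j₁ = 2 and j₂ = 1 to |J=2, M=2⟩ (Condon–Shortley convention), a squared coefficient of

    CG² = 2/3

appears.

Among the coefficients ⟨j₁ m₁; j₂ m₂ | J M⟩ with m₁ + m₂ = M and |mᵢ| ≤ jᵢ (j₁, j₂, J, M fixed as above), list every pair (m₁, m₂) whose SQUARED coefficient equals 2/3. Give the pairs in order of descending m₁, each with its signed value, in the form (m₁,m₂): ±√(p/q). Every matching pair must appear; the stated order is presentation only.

Admissible pairs with m₁+m₂ = M = 2: (1,1), (2,0)
  (m₁,m₂)=(2,0): CG² = 2/3, CG = +√(2/3)   ← matches the target
  (m₁,m₂)=(1,1): CG² = 1/3, CG = −√(1/3)
Pairs with CG² = 2/3: (2,0): +√(2/3)

(2,0): +√(2/3)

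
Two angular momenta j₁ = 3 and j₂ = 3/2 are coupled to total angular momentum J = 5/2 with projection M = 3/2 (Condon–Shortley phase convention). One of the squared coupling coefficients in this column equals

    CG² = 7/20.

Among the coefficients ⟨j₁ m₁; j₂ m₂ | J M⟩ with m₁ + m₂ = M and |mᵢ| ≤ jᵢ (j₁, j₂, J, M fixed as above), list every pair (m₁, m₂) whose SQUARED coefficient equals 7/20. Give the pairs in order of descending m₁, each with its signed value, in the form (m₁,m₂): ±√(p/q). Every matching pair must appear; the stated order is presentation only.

Admissible pairs with m₁+m₂ = M = 3/2: (0,3/2), (1,1/2), (2,-1/2), (3,-3/2)
  (m₁,m₂)=(3,-3/2): CG² = 9/28, CG = +√(9/28)
  (m₁,m₂)=(2,-1/2): CG² = 1/14, CG = +√(1/14)
  (m₁,m₂)=(1,1/2): CG² = 7/20, CG = −√(7/20)   ← matches the target
  (m₁,m₂)=(0,3/2): CG² = 9/35, CG = +√(9/35)
Pairs with CG² = 7/20: (1,1/2): −√(7/20)

(1,1/2): −√(7/20)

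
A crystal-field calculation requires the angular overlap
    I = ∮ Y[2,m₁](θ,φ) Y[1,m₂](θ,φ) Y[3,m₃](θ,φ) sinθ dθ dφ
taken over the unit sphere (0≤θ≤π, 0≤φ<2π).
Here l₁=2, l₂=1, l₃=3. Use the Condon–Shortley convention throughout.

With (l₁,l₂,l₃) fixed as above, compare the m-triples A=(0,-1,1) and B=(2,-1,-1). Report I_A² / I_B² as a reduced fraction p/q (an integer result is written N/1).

Shared (l₁,l₂,l₃)=(2,1,3): N and (l;000)² cancel in I_A²/I_B².
A: Δ = 0!·4!·2!/7! = 1/105; Racah Σ t=0..0: t=0:+1/8 = 1/8; ⇒ 3j(2 1 3; 0 -1 1)² = 2/35, sgn +1
B: Δ = 0!·4!·2!/7! = 1/105; Racah Σ t=0..0: t=0:+1/48 = 1/48; ⇒ 3j(2 1 3; 2 -1 -1)² = 1/105, sgn +1
I_A²/I_B² = (2/35)/(1/105) = 6/1

6/1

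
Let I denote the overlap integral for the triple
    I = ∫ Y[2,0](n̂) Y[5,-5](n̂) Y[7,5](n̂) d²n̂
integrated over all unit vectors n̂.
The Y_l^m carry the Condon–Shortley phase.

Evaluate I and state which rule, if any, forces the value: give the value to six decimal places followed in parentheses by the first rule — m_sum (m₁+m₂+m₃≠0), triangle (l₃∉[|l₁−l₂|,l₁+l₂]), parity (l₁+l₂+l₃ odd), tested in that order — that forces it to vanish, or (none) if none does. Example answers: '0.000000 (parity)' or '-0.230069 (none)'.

Rules hold: Σm=0, L=14 even, 3≤7≤7.
N = 5·11·15 = 825
Δ = 0!·4!·10!/15! = 1/15015
Racah Σ t=0..0: t=0:+1/57600 = 1/57600
⇒ 3j(2 5 7; 0 0 0)² = 21/715, sgn -1
Racah Σ t=0..0: t=0:+1/14515200 = 1/14515200
⇒ 3j(2 5 7; 0 -5 5)² = 2/455, sgn +1
4πI² = N·(3j₀)²·(3jₘ)² = 18/169
I = -1·√(0.106509/4π) = -0.09206360
No selection rule forces the value: the integral is nonzero (none).

-0.092064 (none)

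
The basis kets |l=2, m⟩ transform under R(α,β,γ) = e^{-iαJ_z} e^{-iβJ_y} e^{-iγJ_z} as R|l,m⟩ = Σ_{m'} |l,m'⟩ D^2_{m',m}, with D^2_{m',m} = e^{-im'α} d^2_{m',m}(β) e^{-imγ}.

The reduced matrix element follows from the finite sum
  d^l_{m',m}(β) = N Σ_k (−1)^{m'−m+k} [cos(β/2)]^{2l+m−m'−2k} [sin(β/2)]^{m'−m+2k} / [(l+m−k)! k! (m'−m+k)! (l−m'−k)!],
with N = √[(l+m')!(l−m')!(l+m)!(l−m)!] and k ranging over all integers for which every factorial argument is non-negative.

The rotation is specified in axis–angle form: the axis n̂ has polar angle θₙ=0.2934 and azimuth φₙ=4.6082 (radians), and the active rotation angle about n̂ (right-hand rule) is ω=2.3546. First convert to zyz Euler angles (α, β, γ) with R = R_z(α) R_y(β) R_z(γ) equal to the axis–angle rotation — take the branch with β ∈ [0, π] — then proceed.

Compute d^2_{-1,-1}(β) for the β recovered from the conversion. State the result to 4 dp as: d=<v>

d=0.6636

Axis–angle → zyz. n̂ = (sinθₙcosφₙ, sinθₙsinφₙ, cosθₙ) = (-0.030078, -0.287640, +0.957266), ω = 2.3546.
R = I cosω + sinω [n̂]ₓ + (1−cosω) n̂n̂ᵀ gives
  R = [-0.704435, -0.663208, -0.252836; +0.692727, -0.564831, -0.448436; +0.154597, -0.491040, +0.857309]
β = atan2(√(R₁₃²+R₂₃²), R₃₃) = 0.540776; α = atan2(R₂₃, R₁₃) mod 2π = 4.199000; γ = atan2(R₃₂, −R₃₁) mod 2π = 4.407378
d^2_{-1,-1}(β=0.5408) via the finite sum:
With c≡cos(β/2)=0.963667 and s≡sin(β/2)=0.267106, N=[1·6·1·6]^{1/2}=6.000000
k: max(0,(-1)−(-1))=0 … min(2+(-1),2−(-1))=1
  k=0: (−1)^0·6.0000/(6)·0.9637^4·0.2671^0 = +0.862399
  k=1: (−1)^1·6.0000/(2)·0.9637^2·0.2671^2 = -0.198766
d^2_{-1,-1}(0.5408) = +0.862399 -0.198766 = +0.663634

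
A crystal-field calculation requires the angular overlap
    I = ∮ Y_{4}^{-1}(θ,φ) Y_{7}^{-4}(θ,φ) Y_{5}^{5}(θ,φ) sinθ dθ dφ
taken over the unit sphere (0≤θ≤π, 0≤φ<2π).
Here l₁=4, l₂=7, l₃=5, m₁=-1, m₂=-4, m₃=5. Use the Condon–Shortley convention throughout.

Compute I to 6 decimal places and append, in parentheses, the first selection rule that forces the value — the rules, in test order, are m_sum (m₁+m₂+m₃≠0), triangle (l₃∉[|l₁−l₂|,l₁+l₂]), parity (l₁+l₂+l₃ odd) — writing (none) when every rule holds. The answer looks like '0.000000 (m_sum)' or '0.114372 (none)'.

-0.135388 (none)

Checks pass: Σm=0; 16 even; l₃=5∈[3,11].
(2·4+1)(2·7+1)(2·5+1) = 1485
Δ: 6! 2! 8! / 17! → 1/6126120
sum: t=2:+1/69120 t=3:−1/20736 t=4:+1/69120 = -1/51840
3j²(4 7 5; 0 0 0) = Δ·Π!·Σ² = 280/21879  (sign +1)
sum: t=3:−1/2903040 = -1/2903040
3j²(4 7 5; -1 -4 5) = Δ·Π!·Σ² = 75/6188  (sign -1)
combine: 4πI² = 1485·280/21879·75/6188 = 11250/48841
take √, sign -1: I = -0.13538765
No selection rule forces the value: the integral is nonzero (none).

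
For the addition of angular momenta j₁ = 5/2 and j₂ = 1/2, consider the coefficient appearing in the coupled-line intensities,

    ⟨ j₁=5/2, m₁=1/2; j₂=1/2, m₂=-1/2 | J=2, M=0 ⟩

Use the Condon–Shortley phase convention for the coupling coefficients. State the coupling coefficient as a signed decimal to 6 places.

j₁+j₂−J=1  J+j₁−j₂=4  J−j₁+j₂=0  j₁+j₂+J+1=6
(j₁±m₁, j₂±m₂, J±M) = (3,2,0,1,2,2)
P² = 8
sum k=0..0:
  [0] +1/4 = 1/4
S = 1/4
C² = P²·S² = 1/2 ; C = +0.707107

+0.707107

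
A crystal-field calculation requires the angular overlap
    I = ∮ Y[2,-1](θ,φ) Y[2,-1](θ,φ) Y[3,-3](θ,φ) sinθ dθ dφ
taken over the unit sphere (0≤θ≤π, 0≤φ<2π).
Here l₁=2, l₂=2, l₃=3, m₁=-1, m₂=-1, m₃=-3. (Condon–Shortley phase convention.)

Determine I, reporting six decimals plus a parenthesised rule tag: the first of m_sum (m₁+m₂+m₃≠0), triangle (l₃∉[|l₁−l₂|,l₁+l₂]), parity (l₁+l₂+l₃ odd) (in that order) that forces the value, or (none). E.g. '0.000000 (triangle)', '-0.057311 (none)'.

Σmᵢ = -5 ≠ 0, so the φ-integral vanishes; I = 0

0.000000 (m_sum)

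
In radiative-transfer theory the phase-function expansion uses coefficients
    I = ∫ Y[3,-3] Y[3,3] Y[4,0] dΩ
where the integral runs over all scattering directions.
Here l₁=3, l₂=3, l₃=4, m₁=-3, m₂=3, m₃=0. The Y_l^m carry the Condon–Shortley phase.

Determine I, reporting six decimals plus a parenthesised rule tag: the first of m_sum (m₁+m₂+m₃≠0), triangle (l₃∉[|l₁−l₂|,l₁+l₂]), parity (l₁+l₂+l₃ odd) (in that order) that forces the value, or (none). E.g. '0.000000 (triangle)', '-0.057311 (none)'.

-0.076935 (none)

Checks pass: Σm=0; 10 even; l₃=4∈[0,6].
(2·3+1)(2·3+1)(2·4+1) = 441
Δ: 2! 4! 4! / 11! → 1/34650
sum: t=0:+1/72 t=1:−1/16 t=2:+1/72 = -5/144
3j²(3 3 4; 0 0 0) = Δ·Π!·Σ² = 2/77  (sign -1)
sum: t=2:+1/1152 = 1/1152
3j²(3 3 4; -3 3 0) = Δ·Π!·Σ² = 1/154  (sign +1)
combine: 4πI² = 441·2/77·1/154 = 9/121
take √, sign -1: I = -0.07693494
No selection rule forces the value: the integral is nonzero (none).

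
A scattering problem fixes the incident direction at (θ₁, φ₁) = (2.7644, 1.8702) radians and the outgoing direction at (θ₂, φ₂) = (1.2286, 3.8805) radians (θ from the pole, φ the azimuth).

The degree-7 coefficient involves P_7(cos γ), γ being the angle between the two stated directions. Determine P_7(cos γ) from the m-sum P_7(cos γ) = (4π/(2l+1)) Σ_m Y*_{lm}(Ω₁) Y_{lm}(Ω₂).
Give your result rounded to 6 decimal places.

Term-by-term m-sum for l=7 (normalisation 4π/15 = 0.837758):
  m=-7: (+0.000398+0.000230i) × (-0.146125-0.294962i) = +0.000010-0.000151i  (running Σ = +0.000010-0.000151i)
  m=-6: (-0.000971+0.004232i) × (-0.120800+0.421769i) = -0.001668-0.000921i  (running Σ = -0.001658-0.001072i)
  m=-5: (-0.025388+0.001876i) × (+0.107427-0.066300i) = -0.002603+0.001885i  (running Σ = -0.004261+0.000813i)
  m=-4: (-0.037701-0.096292i) × (+0.292765+0.055080i) = -0.005734-0.030268i  (running Σ = -0.009995-0.029455i)
  m=-3: (+0.228239-0.181786i) × (-0.145770-0.193381i) = -0.068424-0.017638i  (running Σ = -0.078419-0.047093i)
  m=-2: (+0.436102+0.297591i) × (+0.019151-0.205369i) = +0.069468-0.083863i  (running Σ = -0.008951-0.130956i)
  m=-1: (-0.131152+0.424876i) × (-0.201817+0.183873i) = -0.051654-0.109862i  (running Σ = -0.060606-0.240818i)
  m=0: (+0.218472-0.000000i) × (-0.176551+0.000000i) = -0.038571+0.000000i  (running Σ = -0.099177-0.240818i)
  m=1: (+0.131152+0.424876i) × (+0.201817+0.183873i) = -0.051654+0.109862i  (running Σ = -0.150832-0.130956i)
  m=2: (+0.436102-0.297591i) × (+0.019151+0.205369i) = +0.069468+0.083863i  (running Σ = -0.081364-0.047093i)
  m=3: (-0.228239-0.181786i) × (+0.145770-0.193381i) = -0.068424+0.017638i  (running Σ = -0.149789-0.029455i)
  m=4: (-0.037701+0.096292i) × (+0.292765-0.055080i) = -0.005734+0.030268i  (running Σ = -0.155522+0.000813i)
  m=5: (+0.025388+0.001876i) × (-0.107427-0.066300i) = -0.002603-0.001885i  (running Σ = -0.158125-0.001072i)
  m=6: (-0.000971-0.004232i) × (-0.120800-0.421769i) = -0.001668+0.000921i  (running Σ = -0.159793-0.000151i)
  m=7: (-0.000398+0.000230i) × (+0.146125-0.294962i) = +0.000010+0.000151i  (running Σ = -0.159783-0.000000i)
Σ over m = -0.159783-0.000000i; ×(4π/15) → -0.133860-0.000000i. Real part: -0.133860

-0.133860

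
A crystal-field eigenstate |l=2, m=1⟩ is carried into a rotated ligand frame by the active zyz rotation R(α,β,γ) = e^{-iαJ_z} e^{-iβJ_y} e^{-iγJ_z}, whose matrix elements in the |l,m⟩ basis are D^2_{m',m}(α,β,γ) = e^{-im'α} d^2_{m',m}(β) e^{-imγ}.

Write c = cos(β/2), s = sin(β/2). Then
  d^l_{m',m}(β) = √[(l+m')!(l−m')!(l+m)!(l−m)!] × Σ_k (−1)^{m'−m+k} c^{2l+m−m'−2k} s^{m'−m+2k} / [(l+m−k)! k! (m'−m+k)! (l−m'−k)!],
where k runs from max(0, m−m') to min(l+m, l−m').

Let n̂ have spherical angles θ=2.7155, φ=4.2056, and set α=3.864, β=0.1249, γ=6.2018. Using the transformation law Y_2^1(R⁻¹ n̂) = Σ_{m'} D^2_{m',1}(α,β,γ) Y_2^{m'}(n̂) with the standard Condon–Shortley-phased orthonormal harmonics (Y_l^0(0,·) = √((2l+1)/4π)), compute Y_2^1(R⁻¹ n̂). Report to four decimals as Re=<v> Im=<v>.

Re=0.3216 Im=0.1180

Need the full column D^2_{m',1} for m'=−2..2 at α=3.8640, β=0.1249, γ=6.2018.
cos(β/2)=0.998051, sin(β/2)=0.062409
d^2_{-2,1}: single k=3 term ⇒ +0.000485;  D = +0.000022+0.000485i
d^2_{-1,1}: k∈[2..3] ⇒ +0.011639 -0.000015 = +0.011624;  D = -0.008067-0.008369i
d^2_{0,1}: k∈[1..2] ⇒ +0.151979 -0.000594 = +0.151385;  D = +0.150884+0.012307i
d^2_{1,1}: k∈[0..1] ⇒ +0.992225 -0.011639 = +0.980586;  D = -0.785925+0.586405i
d^2_{2,1}: single k=0 term ⇒ -0.124090;  D = -0.025548+0.121432i
Y_2^{m'}(θ=2.7155,φ=4.2056) and Σ D·Y over m':
  (+0.0000+0.0005i)·(-0.0349-0.0560i)  (-0.0081-0.0084i)·(+0.1411-0.2542i)  (+0.1509+0.0123i)·(+0.4691+0.0000i)  (-0.7859+0.5864i)·(-0.1411-0.2542i)  (-0.0255+0.1214i)·(-0.0349+0.0560i)
Y_2^1(R⁻¹ n̂) = +0.321622+0.117991i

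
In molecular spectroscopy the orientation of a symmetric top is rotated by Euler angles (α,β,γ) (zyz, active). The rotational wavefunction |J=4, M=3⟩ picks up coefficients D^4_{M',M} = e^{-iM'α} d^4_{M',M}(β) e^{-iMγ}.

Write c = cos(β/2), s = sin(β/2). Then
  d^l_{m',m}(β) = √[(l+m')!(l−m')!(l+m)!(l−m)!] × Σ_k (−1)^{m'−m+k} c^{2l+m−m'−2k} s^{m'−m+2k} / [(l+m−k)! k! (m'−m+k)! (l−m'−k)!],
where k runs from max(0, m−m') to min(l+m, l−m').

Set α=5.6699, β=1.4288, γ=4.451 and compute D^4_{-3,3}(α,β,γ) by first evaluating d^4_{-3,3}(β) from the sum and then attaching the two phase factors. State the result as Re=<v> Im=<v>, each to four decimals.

Split into d^4_{-3,3}(β=1.4288) × two z-phases.
Half-angle: c=0.755486, s=0.655164. N=√(1·5040·5040·1)=5040.000000
k: max(0,(3)−(-3))=6 … min(4+(3),4−(-3))=7
  k=6: (−1)^0·5040.0000/(720)·0.7555^2·0.6552^6 = +0.315975
  k=7: (−1)^1·5040.0000/(5040)·0.7555^0·0.6552^8 = -0.033947
d^4_{-3,3}(1.4288) = +0.315975 -0.033947 = +0.282028
Attach z-rotation phases: D = e^{-i(-3)(5.6699)}·(+0.282028)·e^{-i(3)(4.4510)} = -0.245432-0.138935i

Re=-0.2454 Im=-0.1389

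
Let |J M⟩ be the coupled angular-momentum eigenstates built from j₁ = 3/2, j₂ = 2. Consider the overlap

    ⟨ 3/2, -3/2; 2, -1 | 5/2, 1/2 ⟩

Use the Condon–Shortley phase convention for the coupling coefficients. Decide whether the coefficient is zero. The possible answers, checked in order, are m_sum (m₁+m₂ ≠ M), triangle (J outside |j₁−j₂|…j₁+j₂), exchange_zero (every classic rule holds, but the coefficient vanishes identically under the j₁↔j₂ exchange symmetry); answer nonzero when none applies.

m_sum

m-sum: m₁+m₂ = -3/2+(-1) = -5/2, M = 1/2  ✗ ⇒ coefficient is 0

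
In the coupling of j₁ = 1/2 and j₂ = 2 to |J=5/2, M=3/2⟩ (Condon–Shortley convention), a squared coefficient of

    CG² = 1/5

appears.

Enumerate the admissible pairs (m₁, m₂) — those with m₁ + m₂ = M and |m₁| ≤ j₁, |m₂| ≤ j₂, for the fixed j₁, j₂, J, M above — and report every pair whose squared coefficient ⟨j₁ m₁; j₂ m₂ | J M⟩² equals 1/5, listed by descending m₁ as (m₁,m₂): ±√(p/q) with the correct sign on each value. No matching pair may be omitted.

(-1/2,2): +√(1/5)

Admissible pairs with m₁+m₂ = M = 3/2: (-1/2,2), (1/2,1)
  (m₁,m₂)=(1/2,1): CG² = 4/5, CG = +√(4/5)
  (m₁,m₂)=(-1/2,2): CG² = 1/5, CG = +√(1/5)   ← matches the target
Pairs with CG² = 1/5: (-1/2,2): +√(1/5)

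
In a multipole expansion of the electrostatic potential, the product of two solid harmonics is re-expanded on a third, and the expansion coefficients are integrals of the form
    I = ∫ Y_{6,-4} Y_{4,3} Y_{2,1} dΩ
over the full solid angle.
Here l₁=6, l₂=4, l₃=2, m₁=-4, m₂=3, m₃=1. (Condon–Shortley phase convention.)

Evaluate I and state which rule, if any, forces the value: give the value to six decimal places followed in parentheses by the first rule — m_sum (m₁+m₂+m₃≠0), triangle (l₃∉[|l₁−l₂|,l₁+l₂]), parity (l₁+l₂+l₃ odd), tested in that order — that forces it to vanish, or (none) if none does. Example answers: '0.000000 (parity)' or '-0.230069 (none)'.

0.246389 (none)

m-sum 0 ✓  L=12 even ✓  2≤2≤10 ✓
Π(2lᵢ+1) = 13×9×5 = 585
triangle coeff Δ(6,4,2) = 1/6435
Σ_t [4,4]: t=4:+1/2304 = 1/2304
(3j)²=5/143 [(6 4 2; 0 0 0)], sign=+1
Σ_t [7,7]: t=7:−1/30240 = -1/30240
(3j)²=16/429 [(6 4 2; -4 3 1)], sign=+1
⇒ 4πI² = 1200/1573
I = (+1)√(1200/1573/(4π)) = 0.24638901
No selection rule forces the value: the integral is nonzero (none).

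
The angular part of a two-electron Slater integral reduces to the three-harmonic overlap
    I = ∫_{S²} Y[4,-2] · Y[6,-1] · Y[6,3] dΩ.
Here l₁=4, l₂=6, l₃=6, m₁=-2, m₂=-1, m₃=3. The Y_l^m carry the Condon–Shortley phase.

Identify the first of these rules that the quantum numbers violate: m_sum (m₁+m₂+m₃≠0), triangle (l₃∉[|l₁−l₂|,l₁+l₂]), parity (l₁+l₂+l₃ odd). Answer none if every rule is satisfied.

none

Σmᵢ = 0  ✓
l₃∈[|l₁−l₂|,l₁+l₂]=[2,10], have l₃=6  ✓
Σlᵢ = 16 ⇒ even  ✓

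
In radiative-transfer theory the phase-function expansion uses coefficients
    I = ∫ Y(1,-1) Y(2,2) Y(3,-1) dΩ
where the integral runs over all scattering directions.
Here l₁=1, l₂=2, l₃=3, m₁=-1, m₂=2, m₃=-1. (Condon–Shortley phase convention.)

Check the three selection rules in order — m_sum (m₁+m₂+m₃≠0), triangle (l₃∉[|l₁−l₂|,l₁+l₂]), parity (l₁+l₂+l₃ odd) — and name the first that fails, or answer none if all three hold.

none

m₁+m₂+m₃ = -1 + 2 − 1 = 0  ✓
triangle: |1−2|=1 ≤ l₃=3 ≤ 1+2=3  ✓
parity: l₁+l₂+l₃ = 6 is even  ✓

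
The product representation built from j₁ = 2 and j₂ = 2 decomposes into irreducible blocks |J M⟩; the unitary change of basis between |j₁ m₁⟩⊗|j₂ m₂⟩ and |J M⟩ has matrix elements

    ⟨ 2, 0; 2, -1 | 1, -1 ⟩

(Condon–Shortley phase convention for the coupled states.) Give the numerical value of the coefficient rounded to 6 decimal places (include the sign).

−√(3/10) = -0.547723

√[3·3!1!1!/6! · 2!2!1!3!0!2!] = √(6/5)
  +(−1)^1/∏(1,2,1,0,0,1)! = -1/2  (running -1/2)
⟨..|..⟩ = √(6/5)·(-1/2) = -0.547723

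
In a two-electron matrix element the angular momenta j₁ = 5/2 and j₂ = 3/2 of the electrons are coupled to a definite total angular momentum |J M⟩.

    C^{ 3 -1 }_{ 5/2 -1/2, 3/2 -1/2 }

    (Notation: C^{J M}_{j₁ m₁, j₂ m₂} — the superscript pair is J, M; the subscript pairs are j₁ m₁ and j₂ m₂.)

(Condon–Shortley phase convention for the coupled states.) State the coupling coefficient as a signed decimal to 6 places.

+0.129099

√[7·1!4!2!/8! · 2!3!1!2!2!4!] = √(48/5)
  +(−1)^0/∏(0,1,3,1,1,1)! = 1/6  (running 1/6)
  +(−1)^1/∏(1,0,2,0,2,2)! = -1/8  (running 1/24)
⟨..|..⟩ = √(48/5)·(1/24) = +0.129099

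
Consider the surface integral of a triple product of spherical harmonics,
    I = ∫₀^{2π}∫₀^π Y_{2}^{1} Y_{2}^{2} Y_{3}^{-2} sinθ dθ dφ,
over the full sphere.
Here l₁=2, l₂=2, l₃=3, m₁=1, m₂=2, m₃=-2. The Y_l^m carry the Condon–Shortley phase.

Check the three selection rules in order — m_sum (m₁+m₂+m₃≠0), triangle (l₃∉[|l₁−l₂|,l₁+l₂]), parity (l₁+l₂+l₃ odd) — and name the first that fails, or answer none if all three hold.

m_sum

azimuthal sum: 1 + 2 − 2 = 1  ✗
0 ≤ 3 ≤ 4 (triangle on l)
L = 2 + 2 + 3 = 7 (odd)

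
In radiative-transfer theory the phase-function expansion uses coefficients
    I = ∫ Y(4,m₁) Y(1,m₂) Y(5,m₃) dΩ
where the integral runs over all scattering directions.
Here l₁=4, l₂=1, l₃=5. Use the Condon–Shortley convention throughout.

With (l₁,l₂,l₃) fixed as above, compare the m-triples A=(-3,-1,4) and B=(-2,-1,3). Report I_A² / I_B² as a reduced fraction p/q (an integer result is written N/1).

Same 4,1,5: normalisation and zero-m 3j drop out of the ratio.
A: Δ: 0! 8! 2! / 11! → 1/495; sum: t=0:+1/10080 = 1/10080; 3j²(4 1 5; -3 -1 4) = Δ·Π!·Σ² = 4/55  (sign -1)
B: Δ: 0! 8! 2! / 11! → 1/495; sum: t=0:+1/2880 = 1/2880; 3j²(4 1 5; -2 -1 3) = Δ·Π!·Σ² = 28/495  (sign +1)
I_A²/I_B² = (4/55)/(28/495) = 9/7

9/7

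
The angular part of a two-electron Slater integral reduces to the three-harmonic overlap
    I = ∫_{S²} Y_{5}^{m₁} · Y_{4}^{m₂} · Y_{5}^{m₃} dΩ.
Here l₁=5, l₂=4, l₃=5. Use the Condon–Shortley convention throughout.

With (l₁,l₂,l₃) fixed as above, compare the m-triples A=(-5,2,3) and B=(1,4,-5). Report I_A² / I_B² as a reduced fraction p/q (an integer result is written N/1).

Same 5,4,5: normalisation and zero-m 3j drop out of the ratio.
A: Δ: 4! 6! 4! / 15! → 1/3153150; sum: t=4:+1/69120 = 1/69120; 3j²(5 4 5; -5 2 3) = Δ·Π!·Σ² = 4/143  (sign +1)
B: Δ: 4! 6! 4! / 15! → 1/3153150; sum: t=4:+1/414720 = 1/414720; 3j²(5 4 5; 1 4 -5) = Δ·Π!·Σ² = 2/429  (sign +1)
I_A²/I_B² = (4/143)/(2/429) = 6/1

6/1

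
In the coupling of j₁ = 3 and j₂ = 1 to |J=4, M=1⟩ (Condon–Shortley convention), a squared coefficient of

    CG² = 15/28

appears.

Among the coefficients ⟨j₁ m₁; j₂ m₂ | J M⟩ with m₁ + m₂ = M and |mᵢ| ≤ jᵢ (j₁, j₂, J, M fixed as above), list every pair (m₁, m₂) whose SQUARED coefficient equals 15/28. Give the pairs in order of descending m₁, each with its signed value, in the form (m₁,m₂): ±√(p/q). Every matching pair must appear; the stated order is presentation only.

Admissible pairs with m₁+m₂ = M = 1: (0,1), (1,0), (2,-1)
  (m₁,m₂)=(2,-1): CG² = 3/28, CG = +√(3/28)
  (m₁,m₂)=(1,0): CG² = 15/28, CG = +√(15/28)   ← matches the target
  (m₁,m₂)=(0,1): CG² = 5/14, CG = +√(5/14)
Pairs with CG² = 15/28: (1,0): +√(15/28)

(1,0): +√(15/28)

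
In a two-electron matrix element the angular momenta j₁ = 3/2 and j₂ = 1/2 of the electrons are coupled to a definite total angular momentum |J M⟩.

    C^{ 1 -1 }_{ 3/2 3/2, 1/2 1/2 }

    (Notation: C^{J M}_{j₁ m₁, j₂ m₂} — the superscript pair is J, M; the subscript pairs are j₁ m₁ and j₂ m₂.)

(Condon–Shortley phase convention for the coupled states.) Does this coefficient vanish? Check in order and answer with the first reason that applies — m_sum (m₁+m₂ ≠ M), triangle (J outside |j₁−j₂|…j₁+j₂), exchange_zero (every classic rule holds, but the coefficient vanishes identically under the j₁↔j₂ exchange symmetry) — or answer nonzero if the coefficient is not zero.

m_sum

m-sum: m₁+m₂ = 3/2+1/2 = 2, M = -1  ✗ ⇒ coefficient is 0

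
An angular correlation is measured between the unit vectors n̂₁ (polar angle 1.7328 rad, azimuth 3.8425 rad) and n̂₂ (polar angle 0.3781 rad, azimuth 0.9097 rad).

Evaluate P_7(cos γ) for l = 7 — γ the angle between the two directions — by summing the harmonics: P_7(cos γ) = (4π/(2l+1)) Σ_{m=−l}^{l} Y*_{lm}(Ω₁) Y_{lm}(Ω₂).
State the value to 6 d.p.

-0.235328

Expand P_7 via completeness: Σ_{m} conj(Y_{7,m}) at Ω₁ times Y_{7,m} at Ω₂ —
  [-7]  conj(Y_{7,-7})(Ω₁) = -0.08789 + 0.44742j ; Y_{7,-7}(Ω₂) = 0.00047 - 0.00004j ; Δ = -0.00002 + 0.00021j
  [-6]  conj(Y_{7,-6})(Ω₁) = 0.13538 + 0.24377j ; Y_{7,-6}(Ω₂) = 0.00299 + 0.00323j ; Δ = -0.00038 + 0.00117j
  [-5]  conj(Y_{7,-5})(Ω₁) = -0.21253 - 0.08071j ; Y_{7,-5}(Ω₂) = -0.00420 + 0.02538j ; Δ = 0.00294 - 0.00506j
  [-4]  conj(Y_{7,-4})(Ω₁) = -0.28198 + 0.09910j ; Y_{7,-4}(Ω₂) = -0.09160 + 0.04971j ; Δ = 0.02090 - 0.02310j
  [-3]  conj(Y_{7,-3})(Ω₁) = 0.07442 - 0.12645j ; Y_{7,-3}(Ω₂) = -0.26858 - 0.11753j ; Δ = -0.03485 + 0.02522j
  [-2]  conj(Y_{7,-2})(Ω₁) = -0.05058 - 0.29645j ; Y_{7,-2}(Ω₂) = -0.13004 - 0.51226j ; Δ = -0.14528 + 0.06446j
  [-1]  conj(Y_{7,-1})(Ω₁) = 0.08745 + 0.07380j ; Y_{7,-1}(Ω₂) = 0.27147 - 0.34900j ; Δ = 0.04950 - 0.01049j
  [+0]  conj(Y_{7,0})(Ω₁) = 0.30031 + 0.00000j ; Y_{7,0}(Ω₂) = -0.22148 + 0.00000j ; Δ = -0.06651 + 0.00000j
  [+1]  conj(Y_{7,1})(Ω₁) = -0.08745 + 0.07380j ; Y_{7,1}(Ω₂) = -0.27147 - 0.34900j ; Δ = 0.04950 + 0.01049j
  [+2]  conj(Y_{7,2})(Ω₁) = -0.05058 + 0.29645j ; Y_{7,2}(Ω₂) = -0.13004 + 0.51226j ; Δ = -0.14528 - 0.06446j
  [+3]  conj(Y_{7,3})(Ω₁) = -0.07442 - 0.12645j ; Y_{7,3}(Ω₂) = 0.26858 - 0.11753j ; Δ = -0.03485 - 0.02522j
  [+4]  conj(Y_{7,4})(Ω₁) = -0.28198 - 0.09910j ; Y_{7,4}(Ω₂) = -0.09160 - 0.04971j ; Δ = 0.02090 + 0.02310j
  [+5]  conj(Y_{7,5})(Ω₁) = 0.21253 - 0.08071j ; Y_{7,5}(Ω₂) = 0.00420 + 0.02538j ; Δ = 0.00294 + 0.00506j
  [+6]  conj(Y_{7,6})(Ω₁) = 0.13538 - 0.24377j ; Y_{7,6}(Ω₂) = 0.00299 - 0.00323j ; Δ = -0.00038 - 0.00117j
  [+7]  conj(Y_{7,7})(Ω₁) = 0.08789 + 0.44742j ; Y_{7,7}(Ω₂) = -0.00047 - 0.00004j ; Δ = -0.00002 - 0.00021j
Accumulated sum -0.28090 + 0.00000j; after 4π/(2l+1) scaling, -0.23533 + 0.00000j ⇒ P_7 = -0.235328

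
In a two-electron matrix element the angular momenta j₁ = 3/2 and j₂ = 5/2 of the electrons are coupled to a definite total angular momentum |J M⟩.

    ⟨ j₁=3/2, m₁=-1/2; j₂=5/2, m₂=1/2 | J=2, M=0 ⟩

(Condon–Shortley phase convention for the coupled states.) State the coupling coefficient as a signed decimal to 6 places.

√[5·2!1!3!/7! · 1!2!3!2!2!2!] = √(8/7)
  +(−1)^1/∏(1,1,1,2,0,1)! = -1/2  (running -1/2)
  +(−1)^2/∏(2,0,0,1,1,2)! = 1/4  (running -1/4)
⟨..|..⟩ = √(8/7)·(-1/4) = -0.267261

−√(1/14) ≈ -0.267261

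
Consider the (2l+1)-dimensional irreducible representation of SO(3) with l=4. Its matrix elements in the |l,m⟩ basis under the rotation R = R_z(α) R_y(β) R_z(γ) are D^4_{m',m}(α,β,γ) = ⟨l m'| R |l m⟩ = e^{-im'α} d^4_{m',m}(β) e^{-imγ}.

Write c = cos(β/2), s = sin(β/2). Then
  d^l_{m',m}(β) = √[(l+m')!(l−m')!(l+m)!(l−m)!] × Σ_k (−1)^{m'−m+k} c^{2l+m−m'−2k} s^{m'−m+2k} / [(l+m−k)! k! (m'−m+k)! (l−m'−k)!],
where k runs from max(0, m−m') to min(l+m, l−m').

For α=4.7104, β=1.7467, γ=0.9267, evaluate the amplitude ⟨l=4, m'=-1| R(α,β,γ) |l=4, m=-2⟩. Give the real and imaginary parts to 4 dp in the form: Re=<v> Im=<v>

D^4_{-1,-2}(4.7104,1.7467,0.9267) = e^{-i·-1·4.7104}·d^4_{-1,-2}(1.7467)·e^{-i·-2·0.9267}. Compute d first:
With c≡cos(β/2)=0.642262 and s≡sin(β/2)=0.766485, N=[6·120·2·720]^{1/2}=1018.233765
Admissible k: 0..2 (factorial args all ≥0)
  k=0: (−1)^1·1018.2338/(240)·0.6423^7·0.7665^1 = -0.146598
  k=1: (−1)^2·1018.2338/(48)·0.6423^5·0.7665^3 = +1.043950
  k=2: (−1)^3·1018.2338/(72)·0.6423^3·0.7665^5 = -0.991221
d^4_{-1,-2}(1.7467) = -0.146598 +1.043950 -0.991221 = -0.093869
Phases: e^{-i·(-1)·4.7104}=-0.001989-0.999998i, e^{-i·(-2)·0.9267}=-0.278857+0.960333i ⇒ D=-0.090197-0.025997i

Re=-0.0902 Im=-0.0260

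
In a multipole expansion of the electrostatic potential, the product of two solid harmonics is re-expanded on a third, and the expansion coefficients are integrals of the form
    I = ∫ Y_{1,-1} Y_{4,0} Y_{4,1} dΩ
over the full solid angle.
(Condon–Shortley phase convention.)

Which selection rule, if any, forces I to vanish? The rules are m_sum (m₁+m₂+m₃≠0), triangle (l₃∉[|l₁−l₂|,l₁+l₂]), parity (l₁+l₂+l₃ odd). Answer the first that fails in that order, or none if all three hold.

parity

Σmᵢ = 0  ✓
l₃∈[|l₁−l₂|,l₁+l₂]=[3,5], have l₃=4  ✓
Σlᵢ = 9 ⇒ odd  ✗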